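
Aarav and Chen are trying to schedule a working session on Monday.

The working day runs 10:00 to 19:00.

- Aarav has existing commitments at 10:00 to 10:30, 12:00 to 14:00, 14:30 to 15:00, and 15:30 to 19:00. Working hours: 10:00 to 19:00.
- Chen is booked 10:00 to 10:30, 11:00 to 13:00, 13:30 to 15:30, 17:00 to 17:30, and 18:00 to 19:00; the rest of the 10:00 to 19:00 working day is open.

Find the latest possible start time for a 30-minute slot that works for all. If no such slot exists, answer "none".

Aarav free within 10:00–19:00: 10:30–12:00, 14:00–14:30, 15:00–15:30.
Chen free within 10:00–19:00: 10:30–11:00, 13:00–13:30, 15:30–17:00, 17:30–18:00.
Aarav ∩ Chen: 10:30–11:00.
Windows ≥ 30 min: 10:30–11:00.
Latest start in the last window 10:30–11:00 is 11:00 − 30 min = 10:30.

10:30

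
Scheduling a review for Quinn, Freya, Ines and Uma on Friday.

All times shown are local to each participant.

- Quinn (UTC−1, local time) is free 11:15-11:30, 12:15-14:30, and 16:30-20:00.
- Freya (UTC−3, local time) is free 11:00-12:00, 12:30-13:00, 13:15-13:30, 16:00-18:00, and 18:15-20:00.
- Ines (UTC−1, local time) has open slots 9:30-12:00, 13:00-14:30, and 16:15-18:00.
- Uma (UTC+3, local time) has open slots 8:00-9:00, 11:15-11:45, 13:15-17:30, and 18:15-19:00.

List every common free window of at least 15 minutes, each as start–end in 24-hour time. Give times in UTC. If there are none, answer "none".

14:00–14:30

Quinn → UTC: 12:15–12:30, 13:15–15:30, 17:30–21:00.
Freya → UTC: 14:00–15:00, 15:30–16:00, 16:15–16:30, 19:00–21:00, 21:15–23:00.
Ines → UTC: 10:30–13:00, 14:00–15:30, 17:15–19:00.
Uma → UTC: 05:00–06:00, 08:15–08:45, 10:15–14:30, 15:15–16:00.
Quinn ∩ Freya: 14:00–15:00, 19:00–21:00.
Quinn ∩ Freya ∩ Ines: 14:00–15:00.
Quinn ∩ Freya ∩ Ines ∩ Uma: 14:00–14:30.
Windows ≥ 15 min: 14:00–14:30.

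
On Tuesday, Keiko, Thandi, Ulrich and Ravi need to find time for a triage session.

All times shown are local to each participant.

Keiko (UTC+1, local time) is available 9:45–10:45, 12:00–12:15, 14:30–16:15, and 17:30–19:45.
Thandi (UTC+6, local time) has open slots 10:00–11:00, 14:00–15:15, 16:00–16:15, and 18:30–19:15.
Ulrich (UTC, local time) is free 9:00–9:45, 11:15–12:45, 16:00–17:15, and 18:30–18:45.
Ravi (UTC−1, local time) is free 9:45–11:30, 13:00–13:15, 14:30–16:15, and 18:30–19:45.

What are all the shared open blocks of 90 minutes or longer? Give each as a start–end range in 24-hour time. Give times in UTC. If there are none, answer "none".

none

Keiko → UTC: 08:45–09:45, 11:00–11:15, 13:30–15:15, 16:30–18:45.
Thandi → UTC: 04:00–05:00, 08:00–09:15, 10:00–10:15, 12:30–13:15.
Ulrich → UTC: 09:00–09:45, 11:15–12:45, 16:00–17:15, 18:30–18:45.
Ravi → UTC: 10:45–12:30, 14:00–14:15, 15:30–17:15, 19:30–20:45.
Keiko ∩ Thandi: 08:45–09:15.
Keiko ∩ Thandi ∩ Ulrich: 09:00–09:15.
Keiko ∩ Thandi ∩ Ulrich ∩ Ravi: (none).
Windows ≥ 90 min: (none).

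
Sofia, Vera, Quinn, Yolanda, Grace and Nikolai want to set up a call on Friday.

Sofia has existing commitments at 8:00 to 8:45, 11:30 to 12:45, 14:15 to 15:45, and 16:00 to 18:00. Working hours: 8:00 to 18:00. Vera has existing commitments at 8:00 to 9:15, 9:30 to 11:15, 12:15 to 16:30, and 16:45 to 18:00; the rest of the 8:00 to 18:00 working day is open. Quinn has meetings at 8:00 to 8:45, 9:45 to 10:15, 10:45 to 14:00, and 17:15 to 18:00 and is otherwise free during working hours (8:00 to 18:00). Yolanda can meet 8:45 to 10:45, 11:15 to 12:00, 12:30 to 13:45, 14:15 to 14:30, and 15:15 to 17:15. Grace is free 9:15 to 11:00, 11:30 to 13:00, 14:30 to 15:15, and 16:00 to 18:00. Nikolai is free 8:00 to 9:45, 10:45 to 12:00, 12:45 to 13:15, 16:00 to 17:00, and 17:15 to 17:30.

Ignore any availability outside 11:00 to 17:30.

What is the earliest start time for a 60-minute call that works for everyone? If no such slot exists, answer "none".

Sofia free within 08:00–18:00: 08:45–11:30, 12:45–14:15, 15:45–16:00.
Vera free within 08:00–18:00: 09:15–09:30, 11:15–12:15, 16:30–16:45.
Quinn free within 08:00–18:00: 08:45–09:45, 10:15–10:45, 14:00–17:15.
Sofia ∩ Vera: 09:15–09:30, 11:15–11:30.
Sofia ∩ Vera ∩ Quinn: 09:15–09:30.
Sofia ∩ Vera ∩ Quinn ∩ Yolanda: 09:15–09:30.
Sofia ∩ Vera ∩ Quinn ∩ Yolanda ∩ Grace: 09:15–09:30.
Sofia ∩ Vera ∩ Quinn ∩ Yolanda ∩ Grace ∩ Nikolai: 09:15–09:30.
Restricted to 11:00–17:30: (none).
Windows ≥ 60 min: (none).

none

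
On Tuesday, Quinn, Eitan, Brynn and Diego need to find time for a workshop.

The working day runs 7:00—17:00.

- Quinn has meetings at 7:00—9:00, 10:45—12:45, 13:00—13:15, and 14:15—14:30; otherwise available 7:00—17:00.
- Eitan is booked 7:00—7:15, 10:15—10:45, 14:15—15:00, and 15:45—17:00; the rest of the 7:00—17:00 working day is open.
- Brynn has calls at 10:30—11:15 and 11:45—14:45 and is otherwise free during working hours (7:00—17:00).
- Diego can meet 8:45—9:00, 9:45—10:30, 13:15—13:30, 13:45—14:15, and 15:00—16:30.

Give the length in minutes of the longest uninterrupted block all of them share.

Quinn free within 07:00–17:00: 09:00–10:45, 12:45–13:00, 13:15–14:15, 14:30–17:00.
Eitan free within 07:00–17:00: 07:15–10:15, 10:45–14:15, 15:00–15:45.
Brynn free within 07:00–17:00: 07:00–10:30, 11:15–11:45, 14:45–17:00.
Quinn ∩ Eitan: 09:00–10:15, 12:45–13:00, 13:15–14:15, 15:00–15:45.
Quinn ∩ Eitan ∩ Brynn: 09:00–10:15, 15:00–15:45.
Quinn ∩ Eitan ∩ Brynn ∩ Diego: 09:45–10:15, 15:00–15:45.
Common window lengths: 30, 45 min; longest is 45.

45 minutes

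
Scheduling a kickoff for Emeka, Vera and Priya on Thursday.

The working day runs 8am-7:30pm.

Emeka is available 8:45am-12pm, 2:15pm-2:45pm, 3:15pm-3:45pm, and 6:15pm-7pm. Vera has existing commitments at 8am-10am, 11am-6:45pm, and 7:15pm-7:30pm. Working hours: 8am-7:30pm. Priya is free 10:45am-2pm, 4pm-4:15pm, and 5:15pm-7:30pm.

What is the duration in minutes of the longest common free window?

15 minutes

Vera free within 08:00–19:30: 10:00–11:00, 18:45–19:15.
Emeka ∩ Vera: 10:00–11:00, 18:45–19:00.
Emeka ∩ Vera ∩ Priya: 10:45–11:00, 18:45–19:00.
Common window lengths: 15, 15 min; longest is 15.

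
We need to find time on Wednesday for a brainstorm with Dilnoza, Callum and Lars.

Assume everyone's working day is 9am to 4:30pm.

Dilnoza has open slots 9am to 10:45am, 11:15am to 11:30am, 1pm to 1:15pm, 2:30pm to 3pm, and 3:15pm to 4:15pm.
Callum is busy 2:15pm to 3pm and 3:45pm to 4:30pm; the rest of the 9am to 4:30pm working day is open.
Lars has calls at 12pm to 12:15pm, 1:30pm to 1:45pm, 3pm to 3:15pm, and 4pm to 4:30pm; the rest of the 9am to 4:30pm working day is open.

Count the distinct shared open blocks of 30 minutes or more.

Callum free within 09:00–16:30: 09:00–14:15, 15:00–15:45.
Lars free within 09:00–16:30: 09:00–12:00, 12:15–13:30, 13:45–15:00, 15:15–16:00.
Dilnoza ∩ Callum: 09:00–10:45, 11:15–11:30, 13:00–13:15, 15:15–15:45.
Dilnoza ∩ Callum ∩ Lars: 09:00–10:45, 11:15–11:30, 13:00–13:15, 15:15–15:45.
Windows ≥ 30 min: 09:00–10:45, 15:15–15:45.
That's 2 windows.

2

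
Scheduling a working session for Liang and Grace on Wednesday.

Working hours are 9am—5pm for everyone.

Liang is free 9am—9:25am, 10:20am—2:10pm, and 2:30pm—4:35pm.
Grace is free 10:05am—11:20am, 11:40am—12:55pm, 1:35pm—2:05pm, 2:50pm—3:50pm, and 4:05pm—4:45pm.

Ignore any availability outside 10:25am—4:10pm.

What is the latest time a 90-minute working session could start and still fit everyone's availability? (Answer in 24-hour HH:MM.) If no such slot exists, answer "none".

Liang ∩ Grace: 10:20–11:20, 11:40–12:55, 13:35–14:05, 14:50–15:50, 16:05–16:35.
Restricted to 10:25–16:10: 10:25–11:20, 11:40–12:55, 13:35–14:05, 14:50–15:50, 16:05–16:10.
Windows ≥ 90 min: (none).

none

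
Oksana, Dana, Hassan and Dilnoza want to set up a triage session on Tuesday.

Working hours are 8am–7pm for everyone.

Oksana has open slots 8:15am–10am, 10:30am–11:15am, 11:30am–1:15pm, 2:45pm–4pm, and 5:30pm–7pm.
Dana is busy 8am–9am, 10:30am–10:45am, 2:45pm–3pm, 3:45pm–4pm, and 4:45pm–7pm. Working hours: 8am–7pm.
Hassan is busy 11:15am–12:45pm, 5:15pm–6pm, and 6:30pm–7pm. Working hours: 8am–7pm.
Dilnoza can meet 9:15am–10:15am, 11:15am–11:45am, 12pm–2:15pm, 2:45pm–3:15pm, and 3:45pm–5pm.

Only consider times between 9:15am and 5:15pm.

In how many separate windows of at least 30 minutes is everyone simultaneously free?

2

Dana free within 08:00–19:00: 09:00–10:30, 10:45–14:45, 15:00–15:45, 16:00–16:45.
Hassan free within 08:00–19:00: 08:00–11:15, 12:45–17:15, 18:00–18:30.
Oksana ∩ Dana: 09:00–10:00, 10:45–11:15, 11:30–13:15, 15:00–15:45.
Oksana ∩ Dana ∩ Hassan: 09:00–10:00, 10:45–11:15, 12:45–13:15, 15:00–15:45.
Oksana ∩ Dana ∩ Hassan ∩ Dilnoza: 09:15–10:00, 12:45–13:15, 15:00–15:15.
Restricted to 09:15–17:15: 09:15–10:00, 12:45–13:15, 15:00–15:15.
Windows ≥ 30 min: 09:15–10:00, 12:45–13:15.
That's 2 windows.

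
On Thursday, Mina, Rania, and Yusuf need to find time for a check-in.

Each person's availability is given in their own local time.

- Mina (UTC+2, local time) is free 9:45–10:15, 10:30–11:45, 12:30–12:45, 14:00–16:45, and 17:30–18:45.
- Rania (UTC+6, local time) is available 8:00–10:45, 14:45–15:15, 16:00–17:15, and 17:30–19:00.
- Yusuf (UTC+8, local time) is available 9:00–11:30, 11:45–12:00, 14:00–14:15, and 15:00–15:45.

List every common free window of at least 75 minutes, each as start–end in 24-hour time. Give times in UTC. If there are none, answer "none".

Mina → UTC: 07:45–08:15, 08:30–09:45, 10:30–10:45, 12:00–14:45, 15:30–16:45.
Rania → UTC: 02:00–04:45, 08:45–09:15, 10:00–11:15, 11:30–13:00.
Yusuf → UTC: 01:00–03:30, 03:45–04:00, 06:00–06:15, 07:00–07:45.
Mina ∩ Rania: 08:45–09:15, 10:30–10:45, 12:00–13:00.
Mina ∩ Rania ∩ Yusuf: (none).
Windows ≥ 75 min: (none).

none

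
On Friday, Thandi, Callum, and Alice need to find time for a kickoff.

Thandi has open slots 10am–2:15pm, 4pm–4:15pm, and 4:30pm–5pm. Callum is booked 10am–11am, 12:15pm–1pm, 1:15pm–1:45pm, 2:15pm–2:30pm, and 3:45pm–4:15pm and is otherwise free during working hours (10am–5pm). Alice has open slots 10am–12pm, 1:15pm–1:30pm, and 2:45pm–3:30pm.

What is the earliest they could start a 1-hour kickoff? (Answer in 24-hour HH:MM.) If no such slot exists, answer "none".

11:00

Callum free within 10:00–17:00: 11:00–12:15, 13:00–13:15, 13:45–14:15, 14:30–15:45, 16:15–17:00.
Thandi ∩ Callum: 11:00–12:15, 13:00–13:15, 13:45–14:15, 16:30–17:00.
Thandi ∩ Callum ∩ Alice: 11:00–12:00.
Windows ≥ 60 min: 11:00–12:00.
Earliest such window starts at 11:00.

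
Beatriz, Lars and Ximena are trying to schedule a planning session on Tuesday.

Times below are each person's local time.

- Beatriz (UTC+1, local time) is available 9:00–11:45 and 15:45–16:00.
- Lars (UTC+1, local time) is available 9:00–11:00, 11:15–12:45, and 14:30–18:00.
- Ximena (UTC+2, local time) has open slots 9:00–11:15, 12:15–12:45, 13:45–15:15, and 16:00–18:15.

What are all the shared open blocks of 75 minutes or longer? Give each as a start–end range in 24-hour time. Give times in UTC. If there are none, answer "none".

08:00–09:15

Beatriz → UTC: 08:00–10:45, 14:45–15:00.
Lars → UTC: 08:00–10:00, 10:15–11:45, 13:30–17:00.
Ximena → UTC: 07:00–09:15, 10:15–10:45, 11:45–13:15, 14:00–16:15.
Beatriz ∩ Lars: 08:00–10:00, 10:15–10:45, 14:45–15:00.
Beatriz ∩ Lars ∩ Ximena: 08:00–09:15, 10:15–10:45, 14:45–15:00.
Windows ≥ 75 min: 08:00–09:15.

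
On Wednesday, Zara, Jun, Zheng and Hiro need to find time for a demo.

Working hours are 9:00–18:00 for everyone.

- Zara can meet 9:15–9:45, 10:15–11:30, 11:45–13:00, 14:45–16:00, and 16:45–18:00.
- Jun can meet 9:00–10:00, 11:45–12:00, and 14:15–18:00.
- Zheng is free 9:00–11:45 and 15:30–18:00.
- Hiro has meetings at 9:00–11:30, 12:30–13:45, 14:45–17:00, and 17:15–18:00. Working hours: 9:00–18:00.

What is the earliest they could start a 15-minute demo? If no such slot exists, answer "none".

Hiro free within 09:00–18:00: 11:30–12:30, 13:45–14:45, 17:00–17:15.
Zara ∩ Jun: 09:15–09:45, 11:45–12:00, 14:45–16:00, 16:45–18:00.
Zara ∩ Jun ∩ Zheng: 09:15–09:45, 15:30–16:00, 16:45–18:00.
Zara ∩ Jun ∩ Zheng ∩ Hiro: 17:00–17:15.
Windows ≥ 15 min: 17:00–17:15.
Earliest such window starts at 17:00.

17:00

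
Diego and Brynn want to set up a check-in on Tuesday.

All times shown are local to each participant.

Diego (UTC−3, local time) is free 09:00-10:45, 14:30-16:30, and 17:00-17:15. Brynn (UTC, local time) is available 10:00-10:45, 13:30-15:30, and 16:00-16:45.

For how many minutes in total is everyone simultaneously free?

Diego → UTC: 12:00–13:45, 17:30–19:30, 20:00–20:15.
Brynn → UTC: 10:00–10:45, 13:30–15:30, 16:00–16:45.
Diego ∩ Brynn: 13:30–13:45.
Total common minutes: 15.

15 minutes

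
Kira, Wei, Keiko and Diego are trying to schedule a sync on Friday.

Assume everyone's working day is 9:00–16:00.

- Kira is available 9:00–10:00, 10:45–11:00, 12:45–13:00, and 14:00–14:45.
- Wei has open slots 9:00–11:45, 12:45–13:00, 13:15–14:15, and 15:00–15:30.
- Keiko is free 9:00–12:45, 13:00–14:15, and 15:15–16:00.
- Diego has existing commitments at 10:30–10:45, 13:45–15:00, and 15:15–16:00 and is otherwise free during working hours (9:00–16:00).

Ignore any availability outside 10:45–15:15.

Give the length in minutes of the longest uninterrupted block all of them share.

Diego free within 09:00–16:00: 09:00–10:30, 10:45–13:45, 15:00–15:15.
Kira ∩ Wei: 09:00–10:00, 10:45–11:00, 12:45–13:00, 14:00–14:15.
Kira ∩ Wei ∩ Keiko: 09:00–10:00, 10:45–11:00, 14:00–14:15.
Kira ∩ Wei ∩ Keiko ∩ Diego: 09:00–10:00, 10:45–11:00.
Restricted to 10:45–15:15: 10:45–11:00.
Single common window of 15 minutes.

15 minutes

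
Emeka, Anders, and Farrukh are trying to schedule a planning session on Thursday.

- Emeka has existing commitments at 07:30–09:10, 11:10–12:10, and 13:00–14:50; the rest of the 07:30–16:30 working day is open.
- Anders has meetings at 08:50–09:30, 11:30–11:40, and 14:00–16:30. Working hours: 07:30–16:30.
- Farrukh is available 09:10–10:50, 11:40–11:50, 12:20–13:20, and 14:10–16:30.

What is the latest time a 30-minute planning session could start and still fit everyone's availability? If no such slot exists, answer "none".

12:30

Emeka free within 07:30–16:30: 09:10–11:10, 12:10–13:00, 14:50–16:30.
Anders free within 07:30–16:30: 07:30–08:50, 09:30–11:30, 11:40–14:00.
Emeka ∩ Anders: 09:30–11:10, 12:10–13:00.
Emeka ∩ Anders ∩ Farrukh: 09:30–10:50, 12:20–13:00.
Windows ≥ 30 min: 09:30–10:50, 12:20–13:00.
Latest start in the last window 12:20–13:00 is 13:00 − 30 min = 12:30.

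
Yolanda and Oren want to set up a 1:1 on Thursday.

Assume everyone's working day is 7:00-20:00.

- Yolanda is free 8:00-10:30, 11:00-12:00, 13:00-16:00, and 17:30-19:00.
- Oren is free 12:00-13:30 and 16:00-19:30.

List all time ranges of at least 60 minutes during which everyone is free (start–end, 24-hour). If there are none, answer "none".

Yolanda ∩ Oren: 13:00–13:30, 17:30–19:00.
Windows ≥ 60 min: 17:30–19:00.

17:30–19:00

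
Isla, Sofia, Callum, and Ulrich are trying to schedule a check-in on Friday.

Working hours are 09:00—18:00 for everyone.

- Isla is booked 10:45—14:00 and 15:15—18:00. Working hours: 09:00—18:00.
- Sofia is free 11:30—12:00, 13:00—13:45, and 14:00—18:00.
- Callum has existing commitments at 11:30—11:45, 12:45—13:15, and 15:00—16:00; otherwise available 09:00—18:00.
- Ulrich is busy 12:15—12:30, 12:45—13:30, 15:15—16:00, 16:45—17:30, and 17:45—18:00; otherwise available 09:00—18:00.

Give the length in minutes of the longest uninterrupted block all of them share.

Isla free within 09:00–18:00: 09:00–10:45, 14:00–15:15.
Callum free within 09:00–18:00: 09:00–11:30, 11:45–12:45, 13:15–15:00, 16:00–18:00.
Ulrich free within 09:00–18:00: 09:00–12:15, 12:30–12:45, 13:30–15:15, 16:00–16:45, 17:30–17:45.
Isla ∩ Sofia: 14:00–15:15.
Isla ∩ Sofia ∩ Callum: 14:00–15:00.
Isla ∩ Sofia ∩ Callum ∩ Ulrich: 14:00–15:00.
Single common window of 60 minutes.

60 minutes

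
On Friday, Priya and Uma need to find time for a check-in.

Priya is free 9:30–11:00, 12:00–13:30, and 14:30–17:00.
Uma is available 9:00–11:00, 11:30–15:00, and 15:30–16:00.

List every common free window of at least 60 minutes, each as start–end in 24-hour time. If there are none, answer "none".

Priya ∩ Uma: 09:30–11:00, 12:00–13:30, 14:30–15:00, 15:30–16:00.
Windows ≥ 60 min: 09:30–11:00, 12:00–13:30.

09:30–11:00, 12:00–13:30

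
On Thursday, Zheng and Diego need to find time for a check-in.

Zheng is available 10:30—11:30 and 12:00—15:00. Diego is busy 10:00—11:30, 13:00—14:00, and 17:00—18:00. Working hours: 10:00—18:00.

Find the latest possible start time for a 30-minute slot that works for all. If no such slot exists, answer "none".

14:30

Diego free within 10:00–18:00: 11:30–13:00, 14:00–17:00.
Zheng ∩ Diego: 12:00–13:00, 14:00–15:00.
Windows ≥ 30 min: 12:00–13:00, 14:00–15:00.
Latest start in the last window 14:00–15:00 is 15:00 − 30 min = 14:30.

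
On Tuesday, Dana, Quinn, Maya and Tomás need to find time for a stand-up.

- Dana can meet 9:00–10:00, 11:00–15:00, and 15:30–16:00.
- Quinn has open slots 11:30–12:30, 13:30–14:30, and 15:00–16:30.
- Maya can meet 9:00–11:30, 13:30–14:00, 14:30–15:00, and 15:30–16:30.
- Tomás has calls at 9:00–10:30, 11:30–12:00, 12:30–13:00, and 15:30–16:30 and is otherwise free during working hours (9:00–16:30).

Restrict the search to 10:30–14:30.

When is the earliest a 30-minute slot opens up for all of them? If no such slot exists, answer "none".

13:30

Tomás free within 09:00–16:30: 10:30–11:30, 12:00–12:30, 13:00–15:30.
Dana ∩ Quinn: 11:30–12:30, 13:30–14:30, 15:30–16:00.
Dana ∩ Quinn ∩ Maya: 13:30–14:00, 15:30–16:00.
Dana ∩ Quinn ∩ Maya ∩ Tomás: 13:30–14:00.
Restricted to 10:30–14:30: 13:30–14:00.
Windows ≥ 30 min: 13:30–14:00.
Earliest such window starts at 13:30.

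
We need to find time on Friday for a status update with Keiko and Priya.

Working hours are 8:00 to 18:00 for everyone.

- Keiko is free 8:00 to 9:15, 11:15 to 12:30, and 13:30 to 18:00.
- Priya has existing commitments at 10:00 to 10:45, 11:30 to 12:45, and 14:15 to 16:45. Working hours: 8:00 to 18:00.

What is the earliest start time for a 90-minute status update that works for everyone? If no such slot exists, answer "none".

none

Priya free within 08:00–18:00: 08:00–10:00, 10:45–11:30, 12:45–14:15, 16:45–18:00.
Keiko ∩ Priya: 08:00–09:15, 11:15–11:30, 13:30–14:15, 16:45–18:00.
Windows ≥ 90 min: (none).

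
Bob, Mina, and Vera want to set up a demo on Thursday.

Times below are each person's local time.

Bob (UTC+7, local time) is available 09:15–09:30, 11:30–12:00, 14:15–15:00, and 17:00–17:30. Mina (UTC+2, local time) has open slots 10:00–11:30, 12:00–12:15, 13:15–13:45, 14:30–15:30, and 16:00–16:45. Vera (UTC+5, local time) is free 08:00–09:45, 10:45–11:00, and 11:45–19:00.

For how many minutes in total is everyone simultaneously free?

15 minutes

Bob → UTC: 02:15–02:30, 04:30–05:00, 07:15–08:00, 10:00–10:30.
Mina → UTC: 08:00–09:30, 10:00–10:15, 11:15–11:45, 12:30–13:30, 14:00–14:45.
Vera → UTC: 03:00–04:45, 05:45–06:00, 06:45–14:00.
Bob ∩ Mina: 10:00–10:15.
Bob ∩ Mina ∩ Vera: 10:00–10:15.
Total common minutes: 15.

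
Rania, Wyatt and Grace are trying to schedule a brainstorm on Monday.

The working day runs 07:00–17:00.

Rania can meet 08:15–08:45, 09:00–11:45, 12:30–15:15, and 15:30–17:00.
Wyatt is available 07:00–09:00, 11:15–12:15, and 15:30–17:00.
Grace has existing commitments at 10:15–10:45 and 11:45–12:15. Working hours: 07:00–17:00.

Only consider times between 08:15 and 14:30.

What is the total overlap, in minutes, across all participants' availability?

Grace free within 07:00–17:00: 07:00–10:15, 10:45–11:45, 12:15–17:00.
Rania ∩ Wyatt: 08:15–08:45, 11:15–11:45, 15:30–17:00.
Rania ∩ Wyatt ∩ Grace: 08:15–08:45, 11:15–11:45, 15:30–17:00.
Restricted to 08:15–14:30: 08:15–08:45, 11:15–11:45.
Total common minutes: 30 + 30 = 60.

60 minutes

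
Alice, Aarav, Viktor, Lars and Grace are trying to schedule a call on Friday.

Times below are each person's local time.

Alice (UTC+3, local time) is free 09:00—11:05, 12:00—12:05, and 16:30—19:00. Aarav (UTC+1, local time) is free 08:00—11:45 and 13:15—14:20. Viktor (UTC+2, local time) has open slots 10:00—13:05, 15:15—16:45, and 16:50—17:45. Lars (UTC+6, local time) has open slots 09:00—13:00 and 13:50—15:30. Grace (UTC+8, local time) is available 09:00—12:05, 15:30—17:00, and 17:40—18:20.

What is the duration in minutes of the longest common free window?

Alice → UTC: 06:00–08:05, 09:00–09:05, 13:30–16:00.
Aarav → UTC: 07:00–10:45, 12:15–13:20.
Viktor → UTC: 08:00–11:05, 13:15–14:45, 14:50–15:45.
Lars → UTC: 03:00–07:00, 07:50–09:30.
Grace → UTC: 01:00–04:05, 07:30–09:00, 09:40–10:20.
Alice ∩ Aarav: 07:00–08:05, 09:00–09:05.
Alice ∩ Aarav ∩ Viktor: 08:00–08:05, 09:00–09:05.
Alice ∩ Aarav ∩ Viktor ∩ Lars: 08:00–08:05, 09:00–09:05.
Alice ∩ Aarav ∩ Viktor ∩ Lars ∩ Grace: 08:00–08:05.
Single common window of 5 minutes.

5 minutes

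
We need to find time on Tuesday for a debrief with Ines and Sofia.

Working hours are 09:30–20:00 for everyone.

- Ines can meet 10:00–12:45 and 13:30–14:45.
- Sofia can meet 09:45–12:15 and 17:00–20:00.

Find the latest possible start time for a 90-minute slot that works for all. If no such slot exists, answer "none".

Ines ∩ Sofia: 10:00–12:15.
Windows ≥ 90 min: 10:00–12:15.
Latest start in the last window 10:00–12:15 is 12:15 − 90 min = 10:45.

10:45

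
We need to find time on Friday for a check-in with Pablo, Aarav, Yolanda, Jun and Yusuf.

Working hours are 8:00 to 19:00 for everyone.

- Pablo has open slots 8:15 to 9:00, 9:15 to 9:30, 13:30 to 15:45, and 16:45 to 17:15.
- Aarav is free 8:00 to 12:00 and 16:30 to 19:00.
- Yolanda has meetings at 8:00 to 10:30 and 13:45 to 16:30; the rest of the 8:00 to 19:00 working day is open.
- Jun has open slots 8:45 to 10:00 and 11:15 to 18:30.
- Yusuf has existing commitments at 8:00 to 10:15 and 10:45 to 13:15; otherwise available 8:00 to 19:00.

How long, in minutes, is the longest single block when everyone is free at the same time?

Yolanda free within 08:00–19:00: 10:30–13:45, 16:30–19:00.
Yusuf free within 08:00–19:00: 10:15–10:45, 13:15–19:00.
Pablo ∩ Aarav: 08:15–09:00, 09:15–09:30, 16:45–17:15.
Pablo ∩ Aarav ∩ Yolanda: 16:45–17:15.
Pablo ∩ Aarav ∩ Yolanda ∩ Jun: 16:45–17:15.
Pablo ∩ Aarav ∩ Yolanda ∩ Jun ∩ Yusuf: 16:45–17:15.
Single common window of 30 minutes.

30 minutes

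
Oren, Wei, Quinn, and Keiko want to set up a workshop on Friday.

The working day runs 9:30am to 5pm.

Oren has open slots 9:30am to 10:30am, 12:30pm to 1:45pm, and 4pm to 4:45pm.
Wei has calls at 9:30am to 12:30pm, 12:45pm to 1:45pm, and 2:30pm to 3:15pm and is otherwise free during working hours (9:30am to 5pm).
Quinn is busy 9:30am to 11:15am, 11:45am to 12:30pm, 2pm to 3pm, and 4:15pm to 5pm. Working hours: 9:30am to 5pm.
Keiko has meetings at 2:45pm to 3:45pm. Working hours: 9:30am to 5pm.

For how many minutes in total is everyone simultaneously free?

Wei free within 09:30–17:00: 12:30–12:45, 13:45–14:30, 15:15–17:00.
Quinn free within 09:30–17:00: 11:15–11:45, 12:30–14:00, 15:00–16:15.
Keiko free within 09:30–17:00: 09:30–14:45, 15:45–17:00.
Oren ∩ Wei: 12:30–12:45, 16:00–16:45.
Oren ∩ Wei ∩ Quinn: 12:30–12:45, 16:00–16:15.
Oren ∩ Wei ∩ Quinn ∩ Keiko: 12:30–12:45, 16:00–16:15.
Total common minutes: 15 + 15 = 30.

30 minutes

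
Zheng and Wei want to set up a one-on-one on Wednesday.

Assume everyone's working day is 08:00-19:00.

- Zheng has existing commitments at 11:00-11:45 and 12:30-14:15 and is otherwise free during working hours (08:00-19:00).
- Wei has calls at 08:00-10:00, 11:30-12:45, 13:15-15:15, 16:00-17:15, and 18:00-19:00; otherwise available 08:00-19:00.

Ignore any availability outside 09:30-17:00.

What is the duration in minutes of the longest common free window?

Zheng free within 08:00–19:00: 08:00–11:00, 11:45–12:30, 14:15–19:00.
Wei free within 08:00–19:00: 10:00–11:30, 12:45–13:15, 15:15–16:00, 17:15–18:00.
Zheng ∩ Wei: 10:00–11:00, 15:15–16:00, 17:15–18:00.
Restricted to 09:30–17:00: 10:00–11:00, 15:15–16:00.
Common window lengths: 60, 45 min; longest is 60.

60 minutes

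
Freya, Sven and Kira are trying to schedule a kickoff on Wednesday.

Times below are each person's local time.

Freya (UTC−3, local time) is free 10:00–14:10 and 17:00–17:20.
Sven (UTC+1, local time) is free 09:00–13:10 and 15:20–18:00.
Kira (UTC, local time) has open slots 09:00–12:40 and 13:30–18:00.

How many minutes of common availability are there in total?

160 minutes

Freya → UTC: 13:00–17:10, 20:00–20:20.
Sven → UTC: 08:00–12:10, 14:20–17:00.
Kira → UTC: 09:00–12:40, 13:30–18:00.
Freya ∩ Sven: 14:20–17:00.
Freya ∩ Sven ∩ Kira: 14:20–17:00.
Total common minutes: 160.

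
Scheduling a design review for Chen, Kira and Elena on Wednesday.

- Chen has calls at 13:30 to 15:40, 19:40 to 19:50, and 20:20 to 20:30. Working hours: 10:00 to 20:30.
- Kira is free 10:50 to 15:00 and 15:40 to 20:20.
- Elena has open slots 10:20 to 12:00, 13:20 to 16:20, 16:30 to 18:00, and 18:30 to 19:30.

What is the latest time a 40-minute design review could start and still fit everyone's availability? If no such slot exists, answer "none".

Chen free within 10:00–20:30: 10:00–13:30, 15:40–19:40, 19:50–20:20.
Chen ∩ Kira: 10:50–13:30, 15:40–19:40, 19:50–20:20.
Chen ∩ Kira ∩ Elena: 10:50–12:00, 13:20–13:30, 15:40–16:20, 16:30–18:00, 18:30–19:30.
Windows ≥ 40 min: 10:50–12:00, 15:40–16:20, 16:30–18:00, 18:30–19:30.
Latest start in the last window 18:30–19:30 is 19:30 − 40 min = 18:50.

18:50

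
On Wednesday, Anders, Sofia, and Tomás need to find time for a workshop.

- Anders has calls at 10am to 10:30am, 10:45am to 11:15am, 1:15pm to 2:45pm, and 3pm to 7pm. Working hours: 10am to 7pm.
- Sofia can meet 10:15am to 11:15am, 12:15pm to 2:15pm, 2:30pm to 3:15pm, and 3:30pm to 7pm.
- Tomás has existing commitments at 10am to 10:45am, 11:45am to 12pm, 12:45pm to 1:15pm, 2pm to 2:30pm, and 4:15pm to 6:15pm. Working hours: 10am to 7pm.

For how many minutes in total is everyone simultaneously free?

Anders free within 10:00–19:00: 10:30–10:45, 11:15–13:15, 14:45–15:00.
Tomás free within 10:00–19:00: 10:45–11:45, 12:00–12:45, 13:15–14:00, 14:30–16:15, 18:15–19:00.
Anders ∩ Sofia: 10:30–10:45, 12:15–13:15, 14:45–15:00.
Anders ∩ Sofia ∩ Tomás: 12:15–12:45, 14:45–15:00.
Total common minutes: 30 + 15 = 45.

45 minutes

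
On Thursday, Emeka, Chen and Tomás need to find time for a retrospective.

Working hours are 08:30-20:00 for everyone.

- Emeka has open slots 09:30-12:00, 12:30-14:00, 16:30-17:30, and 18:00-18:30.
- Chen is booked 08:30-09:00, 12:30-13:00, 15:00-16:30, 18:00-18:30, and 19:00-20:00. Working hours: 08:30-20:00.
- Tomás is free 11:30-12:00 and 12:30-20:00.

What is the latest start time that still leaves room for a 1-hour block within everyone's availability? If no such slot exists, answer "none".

Chen free within 08:30–20:00: 09:00–12:30, 13:00–15:00, 16:30–18:00, 18:30–19:00.
Emeka ∩ Chen: 09:30–12:00, 13:00–14:00, 16:30–17:30.
Emeka ∩ Chen ∩ Tomás: 11:30–12:00, 13:00–14:00, 16:30–17:30.
Windows ≥ 60 min: 13:00–14:00, 16:30–17:30.
Latest start in the last window 16:30–17:30 is 17:30 − 60 min = 16:30.

16:30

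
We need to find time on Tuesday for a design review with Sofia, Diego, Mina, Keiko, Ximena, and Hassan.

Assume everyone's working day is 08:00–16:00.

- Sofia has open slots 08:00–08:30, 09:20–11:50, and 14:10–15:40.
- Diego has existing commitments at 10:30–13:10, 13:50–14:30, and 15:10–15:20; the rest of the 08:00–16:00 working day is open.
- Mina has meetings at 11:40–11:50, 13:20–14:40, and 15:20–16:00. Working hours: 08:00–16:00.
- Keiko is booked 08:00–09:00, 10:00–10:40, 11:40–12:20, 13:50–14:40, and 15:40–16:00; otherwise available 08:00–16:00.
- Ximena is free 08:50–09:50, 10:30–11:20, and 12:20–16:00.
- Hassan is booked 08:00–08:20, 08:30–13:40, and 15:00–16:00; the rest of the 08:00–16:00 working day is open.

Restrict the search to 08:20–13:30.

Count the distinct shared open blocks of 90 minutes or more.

Diego free within 08:00–16:00: 08:00–10:30, 13:10–13:50, 14:30–15:10, 15:20–16:00.
Mina free within 08:00–16:00: 08:00–11:40, 11:50–13:20, 14:40–15:20.
Keiko free within 08:00–16:00: 09:00–10:00, 10:40–11:40, 12:20–13:50, 14:40–15:40.
Hassan free within 08:00–16:00: 08:20–08:30, 13:40–15:00.
Sofia ∩ Diego: 08:00–08:30, 09:20–10:30, 14:30–15:10, 15:20–15:40.
Sofia ∩ Diego ∩ Mina: 08:00–08:30, 09:20–10:30, 14:40–15:10.
Sofia ∩ Diego ∩ Mina ∩ Keiko: 09:20–10:00, 14:40–15:10.
Sofia ∩ Diego ∩ Mina ∩ Keiko ∩ Ximena: 09:20–09:50, 14:40–15:10.
Sofia ∩ Diego ∩ Mina ∩ Keiko ∩ Ximena ∩ Hassan: 14:40–15:00.
Restricted to 08:20–13:30: (none).
Windows ≥ 90 min: (none).
That's 0 windows.

0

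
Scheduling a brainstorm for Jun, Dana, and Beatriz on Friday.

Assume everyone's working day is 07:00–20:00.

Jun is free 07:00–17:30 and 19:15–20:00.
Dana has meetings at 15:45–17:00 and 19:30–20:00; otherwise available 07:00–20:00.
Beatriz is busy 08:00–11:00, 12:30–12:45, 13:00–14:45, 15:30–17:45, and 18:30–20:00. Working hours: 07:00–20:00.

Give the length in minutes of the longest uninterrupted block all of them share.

Dana free within 07:00–20:00: 07:00–15:45, 17:00–19:30.
Beatriz free within 07:00–20:00: 07:00–08:00, 11:00–12:30, 12:45–13:00, 14:45–15:30, 17:45–18:30.
Jun ∩ Dana: 07:00–15:45, 17:00–17:30, 19:15–19:30.
Jun ∩ Dana ∩ Beatriz: 07:00–08:00, 11:00–12:30, 12:45–13:00, 14:45–15:30.
Common window lengths: 60, 90, 15, 45 min; longest is 90.

90 minutes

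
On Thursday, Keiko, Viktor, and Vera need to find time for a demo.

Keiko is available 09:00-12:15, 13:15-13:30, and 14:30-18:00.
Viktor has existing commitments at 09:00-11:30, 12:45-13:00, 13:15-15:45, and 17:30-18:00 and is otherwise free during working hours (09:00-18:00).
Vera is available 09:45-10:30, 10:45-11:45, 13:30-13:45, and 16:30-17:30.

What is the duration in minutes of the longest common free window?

60 minutes

Viktor free within 09:00–18:00: 11:30–12:45, 13:00–13:15, 15:45–17:30.
Keiko ∩ Viktor: 11:30–12:15, 15:45–17:30.
Keiko ∩ Viktor ∩ Vera: 11:30–11:45, 16:30–17:30.
Common window lengths: 15, 60 min; longest is 60.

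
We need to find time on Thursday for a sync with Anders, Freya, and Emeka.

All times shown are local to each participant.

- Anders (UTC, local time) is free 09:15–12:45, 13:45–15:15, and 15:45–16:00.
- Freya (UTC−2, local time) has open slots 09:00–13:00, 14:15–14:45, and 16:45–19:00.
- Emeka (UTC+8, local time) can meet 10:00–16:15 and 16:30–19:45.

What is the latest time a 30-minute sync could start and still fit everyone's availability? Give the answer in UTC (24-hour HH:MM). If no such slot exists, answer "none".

Anders → UTC: 09:15–12:45, 13:45–15:15, 15:45–16:00.
Freya → UTC: 11:00–15:00, 16:15–16:45, 18:45–21:00.
Emeka → UTC: 02:00–08:15, 08:30–11:45.
Anders ∩ Freya: 11:00–12:45, 13:45–15:00.
Anders ∩ Freya ∩ Emeka: 11:00–11:45.
Windows ≥ 30 min: 11:00–11:45.
Latest start in the last window 11:00–11:45 is 11:45 − 30 min = 11:15.

11:15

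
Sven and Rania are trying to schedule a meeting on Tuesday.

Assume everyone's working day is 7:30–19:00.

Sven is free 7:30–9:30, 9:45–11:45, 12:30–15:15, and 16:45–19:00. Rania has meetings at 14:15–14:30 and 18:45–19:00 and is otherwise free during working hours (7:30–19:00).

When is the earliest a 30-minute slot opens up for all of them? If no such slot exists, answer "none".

07:30

Rania free within 07:30–19:00: 07:30–14:15, 14:30–18:45.
Sven ∩ Rania: 07:30–09:30, 09:45–11:45, 12:30–14:15, 14:30–15:15, 16:45–18:45.
Windows ≥ 30 min: 07:30–09:30, 09:45–11:45, 12:30–14:15, 14:30–15:15, 16:45–18:45.
Earliest such window starts at 07:30.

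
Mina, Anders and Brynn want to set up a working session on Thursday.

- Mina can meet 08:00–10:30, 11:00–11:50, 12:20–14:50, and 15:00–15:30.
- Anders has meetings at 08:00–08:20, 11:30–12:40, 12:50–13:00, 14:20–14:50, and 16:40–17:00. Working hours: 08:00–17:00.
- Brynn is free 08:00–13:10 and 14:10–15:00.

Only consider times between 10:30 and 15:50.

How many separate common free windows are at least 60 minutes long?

0

Anders free within 08:00–17:00: 08:20–11:30, 12:40–12:50, 13:00–14:20, 14:50–16:40.
Mina ∩ Anders: 08:20–10:30, 11:00–11:30, 12:40–12:50, 13:00–14:20, 15:00–15:30.
Mina ∩ Anders ∩ Brynn: 08:20–10:30, 11:00–11:30, 12:40–12:50, 13:00–13:10, 14:10–14:20.
Restricted to 10:30–15:50: 11:00–11:30, 12:40–12:50, 13:00–13:10, 14:10–14:20.
Windows ≥ 60 min: (none).
That's 0 windows.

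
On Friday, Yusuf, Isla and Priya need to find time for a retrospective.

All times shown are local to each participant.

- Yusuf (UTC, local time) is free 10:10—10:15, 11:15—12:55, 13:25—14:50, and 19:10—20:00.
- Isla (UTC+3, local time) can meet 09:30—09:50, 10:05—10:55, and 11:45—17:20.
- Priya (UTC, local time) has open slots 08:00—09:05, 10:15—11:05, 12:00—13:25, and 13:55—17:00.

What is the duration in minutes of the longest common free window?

55 minutes

Yusuf → UTC: 10:10–10:15, 11:15–12:55, 13:25–14:50, 19:10–20:00.
Isla → UTC: 06:30–06:50, 07:05–07:55, 08:45–14:20.
Priya → UTC: 08:00–09:05, 10:15–11:05, 12:00–13:25, 13:55–17:00.
Yusuf ∩ Isla: 10:10–10:15, 11:15–12:55, 13:25–14:20.
Yusuf ∩ Isla ∩ Priya: 12:00–12:55, 13:55–14:20.
Common window lengths: 55, 25 min; longest is 55.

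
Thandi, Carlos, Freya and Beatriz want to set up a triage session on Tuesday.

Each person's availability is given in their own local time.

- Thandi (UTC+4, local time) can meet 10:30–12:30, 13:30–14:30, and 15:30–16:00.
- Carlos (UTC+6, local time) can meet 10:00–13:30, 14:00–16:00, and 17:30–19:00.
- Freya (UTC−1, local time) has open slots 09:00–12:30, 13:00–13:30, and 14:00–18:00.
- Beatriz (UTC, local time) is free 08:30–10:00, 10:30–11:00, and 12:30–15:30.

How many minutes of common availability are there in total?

Thandi → UTC: 06:30–08:30, 09:30–10:30, 11:30–12:00.
Carlos → UTC: 04:00–07:30, 08:00–10:00, 11:30–13:00.
Freya → UTC: 10:00–13:30, 14:00–14:30, 15:00–19:00.
Beatriz → UTC: 08:30–10:00, 10:30–11:00, 12:30–15:30.
Thandi ∩ Carlos: 06:30–07:30, 08:00–08:30, 09:30–10:00, 11:30–12:00.
Thandi ∩ Carlos ∩ Freya: 11:30–12:00.
Thandi ∩ Carlos ∩ Freya ∩ Beatriz: (none).
Total common minutes: 0.

0 minutes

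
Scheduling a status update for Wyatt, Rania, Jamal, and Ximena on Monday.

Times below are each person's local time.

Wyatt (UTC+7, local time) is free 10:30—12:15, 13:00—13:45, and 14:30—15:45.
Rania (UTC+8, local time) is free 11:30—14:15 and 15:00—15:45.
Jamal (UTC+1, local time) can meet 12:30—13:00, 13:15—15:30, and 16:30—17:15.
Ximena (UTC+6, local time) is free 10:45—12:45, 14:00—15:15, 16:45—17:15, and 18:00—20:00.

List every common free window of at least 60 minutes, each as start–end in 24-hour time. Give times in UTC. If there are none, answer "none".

none

Wyatt → UTC: 03:30–05:15, 06:00–06:45, 07:30–08:45.
Rania → UTC: 03:30–06:15, 07:00–07:45.
Jamal → UTC: 11:30–12:00, 12:15–14:30, 15:30–16:15.
Ximena → UTC: 04:45–06:45, 08:00–09:15, 10:45–11:15, 12:00–14:00.
Wyatt ∩ Rania: 03:30–05:15, 06:00–06:15, 07:30–07:45.
Wyatt ∩ Rania ∩ Jamal: (none).
Wyatt ∩ Rania ∩ Jamal ∩ Ximena: (none).
Windows ≥ 60 min: (none).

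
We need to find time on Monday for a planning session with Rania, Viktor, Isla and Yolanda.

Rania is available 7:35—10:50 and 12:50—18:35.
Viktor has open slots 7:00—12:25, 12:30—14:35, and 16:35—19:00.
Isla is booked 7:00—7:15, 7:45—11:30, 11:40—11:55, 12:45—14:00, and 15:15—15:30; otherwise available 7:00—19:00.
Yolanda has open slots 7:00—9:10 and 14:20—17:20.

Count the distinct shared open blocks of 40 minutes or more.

Isla free within 07:00–19:00: 07:15–07:45, 11:30–11:40, 11:55–12:45, 14:00–15:15, 15:30–19:00.
Rania ∩ Viktor: 07:35–10:50, 12:50–14:35, 16:35–18:35.
Rania ∩ Viktor ∩ Isla: 07:35–07:45, 14:00–14:35, 16:35–18:35.
Rania ∩ Viktor ∩ Isla ∩ Yolanda: 07:35–07:45, 14:20–14:35, 16:35–17:20.
Windows ≥ 40 min: 16:35–17:20.
That's 1 window.

1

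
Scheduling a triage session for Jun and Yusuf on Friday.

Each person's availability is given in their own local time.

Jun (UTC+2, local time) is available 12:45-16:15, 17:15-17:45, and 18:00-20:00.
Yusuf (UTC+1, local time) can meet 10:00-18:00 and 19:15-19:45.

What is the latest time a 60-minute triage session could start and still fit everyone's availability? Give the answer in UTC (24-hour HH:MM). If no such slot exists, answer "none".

16:00

Jun → UTC: 10:45–14:15, 15:15–15:45, 16:00–18:00.
Yusuf → UTC: 09:00–17:00, 18:15–18:45.
Jun ∩ Yusuf: 10:45–14:15, 15:15–15:45, 16:00–17:00.
Windows ≥ 60 min: 10:45–14:15, 16:00–17:00.
Latest start in the last window 16:00–17:00 is 17:00 − 60 min = 16:00.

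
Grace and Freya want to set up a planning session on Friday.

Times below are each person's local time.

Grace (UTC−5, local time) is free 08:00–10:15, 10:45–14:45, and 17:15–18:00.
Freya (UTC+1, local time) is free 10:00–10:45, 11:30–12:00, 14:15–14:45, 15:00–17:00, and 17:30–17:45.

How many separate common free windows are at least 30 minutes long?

Grace → UTC: 13:00–15:15, 15:45–19:45, 22:15–23:00.
Freya → UTC: 09:00–09:45, 10:30–11:00, 13:15–13:45, 14:00–16:00, 16:30–16:45.
Grace ∩ Freya: 13:15–13:45, 14:00–15:15, 15:45–16:00, 16:30–16:45.
Windows ≥ 30 min: 13:15–13:45, 14:00–15:15.
That's 2 windows.

2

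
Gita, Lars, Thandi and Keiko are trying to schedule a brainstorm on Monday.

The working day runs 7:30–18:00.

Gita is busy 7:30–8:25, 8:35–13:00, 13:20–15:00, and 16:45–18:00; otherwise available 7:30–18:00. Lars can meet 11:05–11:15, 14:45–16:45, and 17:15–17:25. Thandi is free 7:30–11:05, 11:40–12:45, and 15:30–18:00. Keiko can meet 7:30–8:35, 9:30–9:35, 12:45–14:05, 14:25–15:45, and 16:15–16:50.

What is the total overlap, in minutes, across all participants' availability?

45 minutes

Gita free within 07:30–18:00: 08:25–08:35, 13:00–13:20, 15:00–16:45.
Gita ∩ Lars: 15:00–16:45.
Gita ∩ Lars ∩ Thandi: 15:30–16:45.
Gita ∩ Lars ∩ Thandi ∩ Keiko: 15:30–15:45, 16:15–16:45.
Total common minutes: 15 + 30 = 45.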